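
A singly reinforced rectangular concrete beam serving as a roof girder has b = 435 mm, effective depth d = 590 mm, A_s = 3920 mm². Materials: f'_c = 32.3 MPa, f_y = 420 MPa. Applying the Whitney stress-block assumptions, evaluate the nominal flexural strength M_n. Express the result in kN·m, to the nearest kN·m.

M_n ≈ 858 kN·m

T = A_s f_y = 3920 × 420 = 1646400 N = 1646.4 kN.
From C = T: a = T/(0.85 f'_c b) = 1646400/(0.85 × 32.3 × 435) = 137.86 mm.
M_n = T(d − a/2) = 1646.4 kN × (590 − 68.93) mm = 857.89 kN·m.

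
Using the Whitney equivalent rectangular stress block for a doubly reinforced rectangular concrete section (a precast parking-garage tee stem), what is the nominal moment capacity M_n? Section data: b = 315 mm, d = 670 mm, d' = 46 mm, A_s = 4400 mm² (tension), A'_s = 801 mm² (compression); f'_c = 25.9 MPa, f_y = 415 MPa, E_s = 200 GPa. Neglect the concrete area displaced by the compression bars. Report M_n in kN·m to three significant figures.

M_n ≈ 1050 kN·m

Assume both tension and compression steel yield.
Net tension couple steel: A_s − A'_s = 3599 mm².
a = (A_s − A'_s) f_y / (0.85 f'_c b) = 1493585/(0.85 × 25.9 × 315) = 215.38 mm.
c = a/β₁ = 215.38/0.85 = 253.39 mm; ε'_s = 0.003(c − d')/c = 0.0025 ≥ f_y/E_s = 0.0021, so compression steel does yield.
M_n = (A_s − A'_s) f_y (d − a/2) + A'_s f_y (d − d') = [1493585 × (670 − 107.69) + 332415 × (670 − 46)] × 10⁻⁶ = 839.86 + 207.43 = 1047.29 kN·m.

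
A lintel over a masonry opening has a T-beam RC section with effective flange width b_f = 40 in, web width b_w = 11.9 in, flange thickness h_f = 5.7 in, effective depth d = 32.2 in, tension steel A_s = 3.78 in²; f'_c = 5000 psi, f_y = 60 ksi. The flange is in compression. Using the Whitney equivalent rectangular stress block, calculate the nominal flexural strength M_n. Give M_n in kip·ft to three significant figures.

Tension: T = A_s f_y = 3.78 × 60 = 226.8 kips.
Try a within the flange: a = T/(0.85 f'_c b_f) = 226.8/(0.85 × 5 × 40) = 1.334 in.
Since a = 1.334 ≤ h_f = 5.7 in, the stress block lies entirely in the flange; analyse as a rectangular beam of width b_f.
M_n = T(d − a/2) = 226.8 × (32.2 − 0.667) = 7151.7 kip·in.
M_n = 7151.7/12 = 595.98 kip·ft.

M_n ≈ 596 kip·ft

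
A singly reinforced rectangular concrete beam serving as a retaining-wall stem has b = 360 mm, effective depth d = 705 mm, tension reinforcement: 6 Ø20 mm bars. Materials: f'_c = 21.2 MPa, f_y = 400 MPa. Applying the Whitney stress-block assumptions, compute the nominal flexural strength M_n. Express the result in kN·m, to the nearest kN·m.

A_s = 6 × 314 = 1884 mm².
T = A_s f_y = 1884 × 400 = 753600 N = 753.6 kN.
From C = T: a = T/(0.85 f'_c b) = 753600/(0.85 × 21.2 × 360) = 116.17 mm.
M_n = T(d − a/2) = 753.6 kN × (705 − 58.085) mm = 487.52 kN·m.

M_n ≈ 488 kN·m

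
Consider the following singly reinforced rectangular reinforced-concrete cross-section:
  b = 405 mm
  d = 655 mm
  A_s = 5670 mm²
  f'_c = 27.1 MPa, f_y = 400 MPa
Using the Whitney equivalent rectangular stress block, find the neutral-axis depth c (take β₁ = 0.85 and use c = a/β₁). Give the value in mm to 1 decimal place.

c ≈ 286.0 mm

T = A_s f_y = 5670 × 400 = 2268000 N = 2268 kN.
Setting C = 0.85 f'_c a b equal to T: a = 2268000/(0.85 × 27.1 × 405) = 243.108 mm.
With β₁ = 0.85, c = a/β₁ = 243.108/0.85 = 286.0 mm.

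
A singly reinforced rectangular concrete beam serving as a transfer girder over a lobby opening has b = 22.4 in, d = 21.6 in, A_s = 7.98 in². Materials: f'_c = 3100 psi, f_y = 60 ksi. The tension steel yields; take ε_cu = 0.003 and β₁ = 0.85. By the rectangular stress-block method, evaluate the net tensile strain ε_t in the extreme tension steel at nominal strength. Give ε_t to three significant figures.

ε_t ≈ 0.00379

a = A_s f_y/(0.85 f'_c b) = 8.112 in.
β₁ = 0.85, so c = a/β₁ = 8.112/0.85 = 9.544 in.
From the linear strain diagram with ε_cu = 0.003: ε_t = 0.003 (d − c)/c = 0.003 × (21.6 − 9.544)/9.544 = 0.00379.
ε_t < 0.004 — the section is over-reinforced for flexure under ACI limits.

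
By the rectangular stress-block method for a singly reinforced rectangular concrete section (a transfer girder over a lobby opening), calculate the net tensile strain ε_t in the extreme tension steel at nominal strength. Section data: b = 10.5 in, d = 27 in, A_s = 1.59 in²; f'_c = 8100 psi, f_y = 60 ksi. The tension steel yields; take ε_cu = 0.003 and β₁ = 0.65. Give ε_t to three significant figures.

a = A_s f_y/(0.85 f'_c b) = 1.320 in.
β₁ = 0.65, so c = a/β₁ = 1.320/0.65 = 2.031 in.
From the linear strain diagram with ε_cu = 0.003: ε_t = 0.003 (d − c)/c = 0.003 × (27 − 2.031)/2.031 = 0.0369.
Since ε_t ≥ 0.005, the section is tension-controlled.

ε_t ≈ 0.0369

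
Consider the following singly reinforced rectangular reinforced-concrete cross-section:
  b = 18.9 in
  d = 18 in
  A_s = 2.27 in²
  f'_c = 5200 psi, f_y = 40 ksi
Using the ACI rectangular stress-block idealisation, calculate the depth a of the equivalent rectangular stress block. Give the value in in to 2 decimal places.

T = A_s f_y = 2.27 × 40 = 90.8 kips.
a = T/(0.85 f'_c b) = 90.8/(0.85 × 5.2 × 18.9) = 1.09 in.

a ≈ 1.09 in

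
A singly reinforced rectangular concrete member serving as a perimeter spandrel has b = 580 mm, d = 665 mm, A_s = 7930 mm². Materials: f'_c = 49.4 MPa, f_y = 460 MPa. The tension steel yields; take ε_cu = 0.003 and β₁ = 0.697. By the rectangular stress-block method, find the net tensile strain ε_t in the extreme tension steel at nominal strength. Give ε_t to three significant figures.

ε_t ≈ 0.00628

a = A_s f_y/(0.85 f'_c b) = 149.78 mm.
β₁ = 0.697, so c = a/β₁ = 149.78/0.697 = 214.89 mm.
From the linear strain diagram with ε_cu = 0.003: ε_t = 0.003 (d − c)/c = 0.003 × (665 − 214.89)/214.89 = 0.00628.
Since ε_t ≥ 0.005, the section is tension-controlled.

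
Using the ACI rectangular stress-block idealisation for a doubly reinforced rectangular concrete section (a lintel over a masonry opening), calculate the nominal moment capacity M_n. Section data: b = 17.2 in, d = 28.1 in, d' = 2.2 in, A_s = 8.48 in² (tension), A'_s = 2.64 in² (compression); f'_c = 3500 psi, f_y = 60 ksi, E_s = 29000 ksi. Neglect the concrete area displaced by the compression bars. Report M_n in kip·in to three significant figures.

M_n ≈ 12700 kip·in

Assume both steels yield.
a = (A_s − A'_s) f_y/(0.85 f'_c b) = (8.48 − 2.64) × 60/(0.85 × 3.5 × 17.2) = 6.848 in.
c = a/β₁ = 6.848/0.85 = 8.056 in; ε'_s = 0.003(c − d')/c = 0.0022 ≥ ε_y = 0.0021, so the compression steel yields.
M_n = (A_s − A'_s) f_y (d − a/2) + A'_s f_y (d − d') = 350.4 × (28.1 − 3.424) + 158.4 × (28.1 − 2.2) = 8646.5 + 4102.6 = 12749.1 kip·in.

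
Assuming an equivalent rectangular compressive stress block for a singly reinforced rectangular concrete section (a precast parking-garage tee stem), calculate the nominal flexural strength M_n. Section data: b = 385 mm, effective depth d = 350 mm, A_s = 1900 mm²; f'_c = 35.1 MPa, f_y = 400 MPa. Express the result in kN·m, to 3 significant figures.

M_n ≈ 241 kN·m

T = A_s f_y = 1900 × 400 = 760000 N = 760 kN.
From C = T: a = T/(0.85 f'_c b) = 760000/(0.85 × 35.1 × 385) = 66.16 mm.
M_n = T(d − a/2) = 760 kN × (350 − 33.08) mm = 240.86 kN·m.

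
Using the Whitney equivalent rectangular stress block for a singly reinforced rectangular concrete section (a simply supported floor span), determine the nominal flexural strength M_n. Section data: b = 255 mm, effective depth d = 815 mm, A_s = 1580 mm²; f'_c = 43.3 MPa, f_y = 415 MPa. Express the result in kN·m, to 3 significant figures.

T = A_s f_y = 1580 × 415 = 655700 N = 655.7 kN.
From C = T: a = T/(0.85 f'_c b) = 655700/(0.85 × 43.3 × 255) = 69.86 mm.
M_n = T(d − a/2) = 655.7 kN × (815 − 34.93) mm = 511.49 kN·m.

M_n ≈ 511 kN·m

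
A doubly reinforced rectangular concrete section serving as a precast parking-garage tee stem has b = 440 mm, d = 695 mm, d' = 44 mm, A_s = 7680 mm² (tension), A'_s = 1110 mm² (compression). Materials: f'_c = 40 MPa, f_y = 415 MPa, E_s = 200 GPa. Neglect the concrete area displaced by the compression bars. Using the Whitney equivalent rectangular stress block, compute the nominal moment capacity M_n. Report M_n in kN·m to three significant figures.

M_n ≈ 1950 kN·m

Assume both tension and compression steel yield.
Net tension couple steel: A_s − A'_s = 6570 mm².
a = (A_s − A'_s) f_y / (0.85 f'_c b) = 2726550/(0.85 × 40 × 440) = 182.26 mm.
c = a/β₁ = 182.26/0.764 = 238.56 mm; ε'_s = 0.003(c − d')/c = 0.0024 ≥ f_y/E_s = 0.0021, so compression steel does yield.
M_n = (A_s − A'_s) f_y (d − a/2) + A'_s f_y (d − d') = [2726550 × (695 − 91.13) + 460650 × (695 − 44)] × 10⁻⁶ = 1646.48 + 299.88 = 1946.36 kN·m.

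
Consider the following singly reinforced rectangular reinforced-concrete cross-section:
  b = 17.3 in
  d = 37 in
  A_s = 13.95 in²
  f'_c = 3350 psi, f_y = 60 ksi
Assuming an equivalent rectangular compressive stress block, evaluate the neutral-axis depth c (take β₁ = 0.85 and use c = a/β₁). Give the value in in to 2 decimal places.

T = A_s f_y = 13.95 × 60 = 837 kips.
a = T/(0.85 f'_c b) = 837/(0.85 × 3.35 × 17.3) = 16.9909 in.
With β₁ = 0.85, c = a/β₁ = 16.9909/0.85 = 19.99 in.

c ≈ 19.99 in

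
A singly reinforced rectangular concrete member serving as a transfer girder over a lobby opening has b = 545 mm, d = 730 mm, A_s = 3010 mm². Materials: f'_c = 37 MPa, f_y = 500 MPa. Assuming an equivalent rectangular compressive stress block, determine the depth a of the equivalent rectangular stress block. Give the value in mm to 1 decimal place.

T = A_s f_y = 3010 × 500 = 1505000 N = 1505 kN.
Setting C = 0.85 f'_c a b equal to T: a = 1505000/(0.85 × 37 × 545) = 87.8 mm.

a ≈ 87.8 mm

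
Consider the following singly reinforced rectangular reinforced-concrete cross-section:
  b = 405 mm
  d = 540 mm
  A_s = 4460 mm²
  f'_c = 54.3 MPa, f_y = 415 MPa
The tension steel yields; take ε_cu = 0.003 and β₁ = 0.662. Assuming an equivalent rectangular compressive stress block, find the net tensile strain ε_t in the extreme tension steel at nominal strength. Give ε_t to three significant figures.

ε_t ≈ 0.00783

a = A_s f_y/(0.85 f'_c b) = 99.02 mm.
β₁ = 0.662, so c = a/β₁ = 99.02/0.662 = 149.58 mm.
From the linear strain diagram with ε_cu = 0.003: ε_t = 0.003 (d − c)/c = 0.003 × (540 − 149.58)/149.58 = 0.00783.
Since ε_t ≥ 0.005, the section is tension-controlled.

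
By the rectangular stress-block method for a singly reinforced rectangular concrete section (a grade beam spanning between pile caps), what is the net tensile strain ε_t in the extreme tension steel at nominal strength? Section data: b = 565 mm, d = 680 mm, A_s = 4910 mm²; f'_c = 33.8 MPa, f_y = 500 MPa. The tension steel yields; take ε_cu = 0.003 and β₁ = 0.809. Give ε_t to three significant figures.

ε_t ≈ 0.00791

a = A_s f_y/(0.85 f'_c b) = 151.24 mm.
β₁ = 0.809, so c = a/β₁ = 151.24/0.809 = 186.95 mm.
From the linear strain diagram with ε_cu = 0.003: ε_t = 0.003 (d − c)/c = 0.003 × (680 − 186.95)/186.95 = 0.00791.
Since ε_t ≥ 0.005, the section is tension-controlled.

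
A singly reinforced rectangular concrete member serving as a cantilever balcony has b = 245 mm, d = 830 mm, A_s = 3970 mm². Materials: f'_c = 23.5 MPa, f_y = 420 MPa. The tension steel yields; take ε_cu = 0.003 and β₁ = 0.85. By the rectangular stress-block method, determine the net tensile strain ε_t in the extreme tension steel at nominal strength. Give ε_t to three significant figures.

ε_t ≈ 0.00321

a = A_s f_y/(0.85 f'_c b) = 340.71 mm.
β₁ = 0.85, so c = a/β₁ = 340.71/0.85 = 400.84 mm.
From the linear strain diagram with ε_cu = 0.003: ε_t = 0.003 (d − c)/c = 0.003 × (830 − 400.84)/400.84 = 0.00321.
ε_t < 0.004 — the section is over-reinforced for flexure under ACI limits.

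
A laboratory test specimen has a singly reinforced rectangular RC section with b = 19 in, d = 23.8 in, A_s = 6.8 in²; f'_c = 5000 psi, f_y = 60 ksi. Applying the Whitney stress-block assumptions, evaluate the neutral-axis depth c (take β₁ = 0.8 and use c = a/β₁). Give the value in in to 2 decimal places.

T = A_s f_y = 6.8 × 60 = 408 kips.
a = T/(0.85 f'_c b) = 408/(0.85 × 5 × 19) = 5.0526 in.
With β₁ = 0.8, c = a/β₁ = 5.0526/0.8 = 6.32 in.

c ≈ 6.32 in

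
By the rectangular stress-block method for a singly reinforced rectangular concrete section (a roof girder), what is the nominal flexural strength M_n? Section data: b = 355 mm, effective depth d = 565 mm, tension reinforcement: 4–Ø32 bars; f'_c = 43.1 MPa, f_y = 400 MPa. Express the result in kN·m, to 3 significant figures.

A_s = 4 × 804 = 3216 mm².
T = A_s f_y = 3216 × 400 = 1286400 N = 1286.4 kN.
From C = T: a = T/(0.85 f'_c b) = 1286400/(0.85 × 43.1 × 355) = 98.91 mm.
M_n = T(d − a/2) = 1286.4 kN × (565 − 49.455) mm = 663.20 kN·m.

M_n ≈ 663 kN·m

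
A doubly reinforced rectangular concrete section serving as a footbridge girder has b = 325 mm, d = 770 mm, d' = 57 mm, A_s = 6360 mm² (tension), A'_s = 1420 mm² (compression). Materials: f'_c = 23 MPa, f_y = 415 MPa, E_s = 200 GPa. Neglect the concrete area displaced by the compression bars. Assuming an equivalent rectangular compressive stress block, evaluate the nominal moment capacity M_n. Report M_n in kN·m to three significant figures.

Assume both tension and compression steel yield.
Net tension couple steel: A_s − A'_s = 4940 mm².
a = (A_s − A'_s) f_y / (0.85 f'_c b) = 2050100/(0.85 × 23 × 325) = 322.66 mm.
c = a/β₁ = 322.66/0.85 = 379.60 mm; ε'_s = 0.003(c − d')/c = 0.0025 ≥ f_y/E_s = 0.0021, so compression steel does yield.
M_n = (A_s − A'_s) f_y (d − a/2) + A'_s f_y (d − d') = [2050100 × (770 − 161.33) + 589300 × (770 − 57)] × 10⁻⁶ = 1247.83 + 420.17 = 1668.00 kN·m.

M_n ≈ 1670 kN·m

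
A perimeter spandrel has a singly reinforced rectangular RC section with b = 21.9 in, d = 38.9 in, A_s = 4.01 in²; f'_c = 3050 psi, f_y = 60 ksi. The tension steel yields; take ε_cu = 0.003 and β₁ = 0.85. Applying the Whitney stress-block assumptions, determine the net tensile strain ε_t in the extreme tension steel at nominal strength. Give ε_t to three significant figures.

ε_t ≈ 0.0204

a = A_s f_y/(0.85 f'_c b) = 4.238 in.
β₁ = 0.85, so c = a/β₁ = 4.238/0.85 = 4.986 in.
From the linear strain diagram with ε_cu = 0.003: ε_t = 0.003 (d − c)/c = 0.003 × (38.9 − 4.986)/4.986 = 0.0204.
Since ε_t ≥ 0.005, the section is tension-controlled.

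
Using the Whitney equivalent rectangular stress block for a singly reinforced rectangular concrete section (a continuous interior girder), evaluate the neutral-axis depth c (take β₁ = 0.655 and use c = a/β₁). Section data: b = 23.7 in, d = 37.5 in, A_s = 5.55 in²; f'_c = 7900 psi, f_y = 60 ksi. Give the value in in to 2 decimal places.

c ≈ 3.19 in

T = A_s f_y = 5.55 × 60 = 333 kips.
a = T/(0.85 f'_c b) = 333/(0.85 × 7.9 × 23.7) = 2.0924 in.
With β₁ = 0.655, c = a/β₁ = 2.0924/0.655 = 3.19 in.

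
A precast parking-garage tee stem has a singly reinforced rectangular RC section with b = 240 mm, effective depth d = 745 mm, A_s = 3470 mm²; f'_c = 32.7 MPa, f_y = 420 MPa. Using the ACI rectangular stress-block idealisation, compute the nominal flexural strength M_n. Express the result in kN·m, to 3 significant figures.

T = A_s f_y = 3470 × 420 = 1457400 N = 1457.4 kN.
From C = T: a = T/(0.85 f'_c b) = 1457400/(0.85 × 32.7 × 240) = 218.47 mm.
M_n = T(d − a/2) = 1457.4 kN × (745 − 109.235) mm = 926.56 kN·m.

M_n ≈ 927 kN·m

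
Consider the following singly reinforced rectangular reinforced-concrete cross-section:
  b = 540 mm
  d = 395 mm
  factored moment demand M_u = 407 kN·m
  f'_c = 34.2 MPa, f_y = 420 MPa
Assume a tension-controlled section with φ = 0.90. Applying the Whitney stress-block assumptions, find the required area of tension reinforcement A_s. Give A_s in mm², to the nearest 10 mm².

A_s ≈ 3040 mm²

M_n = M_u/φ = 407/0.90 = 452.222 kN·m.
With M_n = 0.85 f'_c a b (d − a/2), solve the quadratic for a:
a = d − √(d² − 2M_n/(0.85 f'_c b)) = 395 − √(395² − 2 × 452.222×10⁶/(0.85 × 34.2 × 540)) = 81.30 mm.
A_s = 0.85 f'_c a b / f_y = 0.85 × 34.2 × 81.30 × 540 / 420 = 3038.6 mm².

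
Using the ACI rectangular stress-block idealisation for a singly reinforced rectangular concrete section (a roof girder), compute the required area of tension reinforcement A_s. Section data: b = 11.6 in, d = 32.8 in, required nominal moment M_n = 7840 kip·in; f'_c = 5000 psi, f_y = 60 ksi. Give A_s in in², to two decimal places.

A_s ≈ 4.33 in²

From M_n = 0.85 f'_c a b (d − a/2):
a = d − √(d² − 2M_n/(0.85 f'_c b)) = 32.8 − √(32.8² − 2 × 7840/(0.85 × 5 × 11.6)) = 5.272 in.
A_s = 0.85 f'_c a b / f_y = 0.85 × 5 × 5.272 × 11.6 / 60 = 4.332 in².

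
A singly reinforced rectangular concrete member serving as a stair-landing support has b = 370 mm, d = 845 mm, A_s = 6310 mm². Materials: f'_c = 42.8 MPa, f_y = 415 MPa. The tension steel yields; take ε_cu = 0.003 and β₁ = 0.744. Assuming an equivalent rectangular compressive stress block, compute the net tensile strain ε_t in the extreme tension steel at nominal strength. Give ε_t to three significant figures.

a = A_s f_y/(0.85 f'_c b) = 194.54 mm.
β₁ = 0.744, so c = a/β₁ = 194.54/0.744 = 261.48 mm.
From the linear strain diagram with ε_cu = 0.003: ε_t = 0.003 (d − c)/c = 0.003 × (845 − 261.48)/261.48 = 0.00669.
Since ε_t ≥ 0.005, the section is tension-controlled.

ε_t ≈ 0.00669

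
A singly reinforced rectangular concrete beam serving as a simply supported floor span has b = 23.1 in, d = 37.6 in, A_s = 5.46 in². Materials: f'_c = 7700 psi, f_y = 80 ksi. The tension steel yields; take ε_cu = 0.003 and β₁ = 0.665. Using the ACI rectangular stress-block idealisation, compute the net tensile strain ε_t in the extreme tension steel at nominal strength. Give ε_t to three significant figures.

ε_t ≈ 0.0230

a = A_s f_y/(0.85 f'_c b) = 2.889 in.
β₁ = 0.665, so c = a/β₁ = 2.889/0.665 = 4.344 in.
From the linear strain diagram with ε_cu = 0.003: ε_t = 0.003 (d − c)/c = 0.003 × (37.6 − 4.344)/4.344 = 0.0230.
Since ε_t ≥ 0.005, the section is tension-controlled.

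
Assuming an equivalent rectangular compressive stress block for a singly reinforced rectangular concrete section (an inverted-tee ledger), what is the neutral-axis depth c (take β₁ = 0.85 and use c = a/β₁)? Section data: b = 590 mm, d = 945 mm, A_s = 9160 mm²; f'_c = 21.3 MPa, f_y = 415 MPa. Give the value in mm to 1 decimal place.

c ≈ 418.7 mm

T = A_s f_y = 9160 × 415 = 3801400 N = 3801.4 kN.
Setting C = 0.85 f'_c a b equal to T: a = 3801400/(0.85 × 21.3 × 590) = 355.871 mm.
With β₁ = 0.85, c = a/β₁ = 355.871/0.85 = 418.7 mm.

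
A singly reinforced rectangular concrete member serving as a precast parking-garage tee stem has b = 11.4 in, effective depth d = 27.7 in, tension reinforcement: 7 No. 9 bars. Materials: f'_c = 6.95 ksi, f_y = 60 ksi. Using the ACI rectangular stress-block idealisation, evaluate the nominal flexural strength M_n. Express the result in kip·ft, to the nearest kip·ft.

M_n ≈ 860 kip·ft

A_s = 7 × 1 = 7 in².
T = A_s f_y = 7 × 60 = 420 kips.
a = T/(0.85 f'_c b) = 420/(0.85 × 6.95 × 11.4) = 6.236 in.
M_n = T(d − a/2) = 420 × (27.7 − 3.118) = 10324.4 kip·in = 10324.4/12 = 860.37 kip·ft.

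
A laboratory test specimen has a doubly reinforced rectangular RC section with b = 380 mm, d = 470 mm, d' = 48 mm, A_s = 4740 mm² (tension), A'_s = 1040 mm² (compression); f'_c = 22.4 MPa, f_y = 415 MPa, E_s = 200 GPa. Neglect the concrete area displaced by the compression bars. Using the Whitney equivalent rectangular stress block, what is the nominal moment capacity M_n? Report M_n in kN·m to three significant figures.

M_n ≈ 741 kN·m

Assume both tension and compression steel yield.
Net tension couple steel: A_s − A'_s = 3700 mm².
a = (A_s − A'_s) f_y / (0.85 f'_c b) = 1535500/(0.85 × 22.4 × 380) = 212.23 mm.
c = a/β₁ = 212.23/0.85 = 249.68 mm; ε'_s = 0.003(c − d')/c = 0.0024 ≥ f_y/E_s = 0.0021, so compression steel does yield.
M_n = (A_s − A'_s) f_y (d − a/2) + A'_s f_y (d − d') = [1535500 × (470 − 106.115) + 431600 × (470 − 48)] × 10⁻⁶ = 558.75 + 182.14 = 740.89 kN·m.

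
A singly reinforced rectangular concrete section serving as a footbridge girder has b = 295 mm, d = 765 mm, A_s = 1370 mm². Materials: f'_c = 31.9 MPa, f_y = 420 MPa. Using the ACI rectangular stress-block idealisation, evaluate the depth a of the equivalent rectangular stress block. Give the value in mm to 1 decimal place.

a ≈ 71.9 mm

T = A_s f_y = 1370 × 420 = 575400 N = 575.4 kN.
Setting C = 0.85 f'_c a b equal to T: a = 575400/(0.85 × 31.9 × 295) = 71.9 mm.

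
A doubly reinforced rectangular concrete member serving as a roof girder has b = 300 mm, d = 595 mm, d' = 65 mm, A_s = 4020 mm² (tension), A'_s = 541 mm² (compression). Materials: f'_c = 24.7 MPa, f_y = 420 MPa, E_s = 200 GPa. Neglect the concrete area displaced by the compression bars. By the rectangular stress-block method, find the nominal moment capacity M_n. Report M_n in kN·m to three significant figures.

Assume both tension and compression steel yield.
Net tension couple steel: A_s − A'_s = 3479 mm².
a = (A_s − A'_s) f_y / (0.85 f'_c b) = 1461180/(0.85 × 24.7 × 300) = 231.99 mm.
c = a/β₁ = 231.99/0.85 = 272.93 mm; ε'_s = 0.003(c − d')/c = 0.0023 ≥ f_y/E_s = 0.0021, so compression steel does yield.
M_n = (A_s − A'_s) f_y (d − a/2) + A'_s f_y (d − d') = [1461180 × (595 − 115.995) + 227220 × (595 − 65)] × 10⁻⁶ = 699.91 + 120.43 = 820.34 kN·m.

M_n ≈ 820 kN·m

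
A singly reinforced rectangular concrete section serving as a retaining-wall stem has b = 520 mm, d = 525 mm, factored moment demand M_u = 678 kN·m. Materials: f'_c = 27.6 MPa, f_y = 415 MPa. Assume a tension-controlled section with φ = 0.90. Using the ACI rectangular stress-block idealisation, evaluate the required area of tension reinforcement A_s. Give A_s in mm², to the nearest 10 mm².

M_n = M_u/φ = 678/0.90 = 753.333 kN·m.
With M_n = 0.85 f'_c a b (d − a/2), solve the quadratic for a:
a = d − √(d² − 2M_n/(0.85 f'_c b)) = 525 − √(525² − 2 × 753.333×10⁶/(0.85 × 27.6 × 520)) = 134.97 mm.
A_s = 0.85 f'_c a b / f_y = 0.85 × 27.6 × 134.97 × 520 / 415 = 3967.5 mm².

A_s ≈ 3970 mm²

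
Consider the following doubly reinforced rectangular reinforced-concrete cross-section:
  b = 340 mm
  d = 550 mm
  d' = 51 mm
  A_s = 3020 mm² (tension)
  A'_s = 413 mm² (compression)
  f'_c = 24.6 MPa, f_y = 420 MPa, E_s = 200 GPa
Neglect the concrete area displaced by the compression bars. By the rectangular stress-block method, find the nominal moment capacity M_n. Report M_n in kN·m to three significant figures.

Assume both tension and compression steel yield.
Net tension couple steel: A_s − A'_s = 2607 mm².
a = (A_s − A'_s) f_y / (0.85 f'_c b) = 1094940/(0.85 × 24.6 × 340) = 154.01 mm.
c = a/β₁ = 154.01/0.85 = 181.19 mm; ε'_s = 0.003(c − d')/c = 0.0022 ≥ f_y/E_s = 0.0021, so compression steel does yield.
M_n = (A_s − A'_s) f_y (d − a/2) + A'_s f_y (d − d') = [1094940 × (550 − 77.005) + 173460 × (550 − 51)] × 10⁻⁶ = 517.90 + 86.56 = 604.46 kN·m.

M_n ≈ 604 kN·m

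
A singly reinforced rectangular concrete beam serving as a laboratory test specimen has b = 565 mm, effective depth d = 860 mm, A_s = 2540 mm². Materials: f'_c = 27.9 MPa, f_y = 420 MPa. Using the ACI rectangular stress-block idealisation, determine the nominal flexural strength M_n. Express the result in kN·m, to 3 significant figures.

T = A_s f_y = 2540 × 420 = 1066800 N = 1066.8 kN.
From C = T: a = T/(0.85 f'_c b) = 1066800/(0.85 × 27.9 × 565) = 79.62 mm.
M_n = T(d − a/2) = 1066.8 kN × (860 − 39.81) mm = 874.98 kN·m.

M_n ≈ 875 kN·m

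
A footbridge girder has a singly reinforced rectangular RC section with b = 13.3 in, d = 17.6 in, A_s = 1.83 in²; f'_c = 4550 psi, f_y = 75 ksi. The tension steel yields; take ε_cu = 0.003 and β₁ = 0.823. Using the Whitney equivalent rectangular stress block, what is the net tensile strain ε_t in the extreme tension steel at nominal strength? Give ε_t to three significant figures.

ε_t ≈ 0.0133

a = A_s f_y/(0.85 f'_c b) = 2.668 in.
β₁ = 0.823, so c = a/β₁ = 2.668/0.823 = 3.242 in.
From the linear strain diagram with ε_cu = 0.003: ε_t = 0.003 (d − c)/c = 0.003 × (17.6 − 3.242)/3.242 = 0.0133.
Since ε_t ≥ 0.005, the section is tension-controlled.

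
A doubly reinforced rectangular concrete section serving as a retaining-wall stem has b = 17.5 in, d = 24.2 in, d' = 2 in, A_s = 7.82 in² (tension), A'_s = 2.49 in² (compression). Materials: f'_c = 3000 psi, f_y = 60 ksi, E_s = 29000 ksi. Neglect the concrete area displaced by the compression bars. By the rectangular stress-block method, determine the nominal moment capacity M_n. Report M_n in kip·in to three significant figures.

M_n ≈ 9910 kip·in

Assume both steels yield.
a = (A_s − A'_s) f_y/(0.85 f'_c b) = (7.82 − 2.49) × 60/(0.85 × 3 × 17.5) = 7.166 in.
c = a/β₁ = 7.166/0.85 = 8.431 in; ε'_s = 0.003(c − d')/c = 0.0023 ≥ ε_y = 0.0021, so the compression steel yields.
M_n = (A_s − A'_s) f_y (d − a/2) + A'_s f_y (d − d') = 319.8 × (24.2 − 3.583) + 149.4 × (24.2 − 2) = 6593.3 + 3316.7 = 9910.0 kip·in.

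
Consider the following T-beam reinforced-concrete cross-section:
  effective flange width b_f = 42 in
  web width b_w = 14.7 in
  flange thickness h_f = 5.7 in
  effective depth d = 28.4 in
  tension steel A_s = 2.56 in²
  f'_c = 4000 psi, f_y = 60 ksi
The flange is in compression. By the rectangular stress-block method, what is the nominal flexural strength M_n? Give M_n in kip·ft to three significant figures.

Tension: T = A_s f_y = 2.56 × 60 = 153.6 kips.
Try a within the flange: a = T/(0.85 f'_c b_f) = 153.6/(0.85 × 4 × 42) = 1.076 in.
Since a = 1.076 ≤ h_f = 5.7 in, the stress block lies entirely in the flange; analyse as a rectangular beam of width b_f.
M_n = T(d − a/2) = 153.6 × (28.4 − 0.538) = 4279.6 kip·in.
M_n = 4279.6/12 = 356.63 kip·ft.

M_n ≈ 357 kip·ft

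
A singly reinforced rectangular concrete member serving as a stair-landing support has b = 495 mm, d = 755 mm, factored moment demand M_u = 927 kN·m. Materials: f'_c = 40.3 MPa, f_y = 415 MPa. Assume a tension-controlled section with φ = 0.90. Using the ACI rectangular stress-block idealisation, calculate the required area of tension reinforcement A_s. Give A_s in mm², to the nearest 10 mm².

A_s ≈ 3480 mm²

M_n = M_u/φ = 927/0.90 = 1030 kN·m.
With M_n = 0.85 f'_c a b (d − a/2), solve the quadratic for a:
a = d − √(d² − 2M_n/(0.85 f'_c b)) = 755 − √(755² − 2 × 1030×10⁶/(0.85 × 40.3 × 495)) = 85.27 mm.
A_s = 0.85 f'_c a b / f_y = 0.85 × 40.3 × 85.27 × 495 / 415 = 3484.0 mm².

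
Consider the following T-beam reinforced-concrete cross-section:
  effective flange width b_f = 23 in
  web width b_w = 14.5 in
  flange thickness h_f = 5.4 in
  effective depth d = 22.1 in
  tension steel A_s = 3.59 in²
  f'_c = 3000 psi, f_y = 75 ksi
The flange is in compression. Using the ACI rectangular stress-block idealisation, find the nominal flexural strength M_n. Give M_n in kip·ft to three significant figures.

M_n ≈ 444 kip·ft

Tension: T = A_s f_y = 3.59 × 75 = 269.25 kips.
Try a within the flange: a = T/(0.85 f'_c b_f) = 269.25/(0.85 × 3 × 23) = 4.591 in.
Since a = 4.591 ≤ h_f = 5.4 in, the stress block lies entirely in the flange; analyse as a rectangular beam of width b_f.
M_n = T(d − a/2) = 269.25 × (22.1 − 2.2955) = 5332.4 kip·in.
M_n = 5332.4/12 = 444.37 kip·ft.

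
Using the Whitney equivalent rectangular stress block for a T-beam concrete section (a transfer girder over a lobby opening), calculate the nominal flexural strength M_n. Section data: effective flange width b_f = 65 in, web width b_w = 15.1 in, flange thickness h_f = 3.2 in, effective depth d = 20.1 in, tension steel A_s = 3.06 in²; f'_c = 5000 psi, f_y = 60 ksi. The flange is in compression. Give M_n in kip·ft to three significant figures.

M_n ≈ 302 kip·ft

Tension: T = A_s f_y = 3.06 × 60 = 183.6 kips.
Try a within the flange: a = T/(0.85 f'_c b_f) = 183.6/(0.85 × 5 × 65) = 0.665 in.
Since a = 0.665 ≤ h_f = 3.2 in, the stress block lies entirely in the flange; analyse as a rectangular beam of width b_f.
M_n = T(d − a/2) = 183.6 × (20.1 − 0.3325) = 3629.3 kip·in.
M_n = 3629.3/12 = 302.44 kip·ft.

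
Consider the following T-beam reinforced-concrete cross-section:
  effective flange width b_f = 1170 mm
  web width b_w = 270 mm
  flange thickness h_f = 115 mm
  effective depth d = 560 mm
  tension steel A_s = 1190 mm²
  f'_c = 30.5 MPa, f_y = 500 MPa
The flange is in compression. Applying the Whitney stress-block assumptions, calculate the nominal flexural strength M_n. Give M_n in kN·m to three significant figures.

Tension: T = A_s f_y = 1190 × 500 = 595000 N.
Try a within the flange: a = T/(0.85 f'_c b_f) = 595000/(0.85 × 30.5 × 1170) = 19.62 mm.
Since a = 19.62 ≤ h_f = 115 mm, the stress block lies entirely in the flange; analyse as a rectangular beam of width b_f.
M_n = T(d − a/2) = 595000 × (560 − 9.81) = 327.36 × 10⁶ N·mm.
M_n = 327.36 kN·m.

M_n ≈ 327 kN·m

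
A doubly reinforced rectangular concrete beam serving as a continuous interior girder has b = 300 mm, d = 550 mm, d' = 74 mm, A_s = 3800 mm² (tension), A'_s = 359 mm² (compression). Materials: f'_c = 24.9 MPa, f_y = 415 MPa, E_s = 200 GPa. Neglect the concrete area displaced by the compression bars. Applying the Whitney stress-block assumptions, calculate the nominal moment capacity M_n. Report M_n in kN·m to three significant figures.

M_n ≈ 696 kN·m

Assume both tension and compression steel yield.
Net tension couple steel: A_s − A'_s = 3441 mm².
a = (A_s − A'_s) f_y / (0.85 f'_c b) = 1428015/(0.85 × 24.9 × 300) = 224.90 mm.
c = a/β₁ = 224.90/0.85 = 264.59 mm; ε'_s = 0.003(c − d')/c = 0.0022 ≥ f_y/E_s = 0.0021, so compression steel does yield.
M_n = (A_s − A'_s) f_y (d − a/2) + A'_s f_y (d − d') = [1428015 × (550 − 112.45) + 148985 × (550 − 74)] × 10⁻⁶ = 624.83 + 70.92 = 695.75 kN·m.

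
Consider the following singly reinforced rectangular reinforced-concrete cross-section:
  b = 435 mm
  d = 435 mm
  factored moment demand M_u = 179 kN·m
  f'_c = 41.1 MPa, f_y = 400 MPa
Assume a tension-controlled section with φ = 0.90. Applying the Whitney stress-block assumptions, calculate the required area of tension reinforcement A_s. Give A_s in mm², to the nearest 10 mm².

M_n = M_u/φ = 179/0.90 = 198.889 kN·m.
With M_n = 0.85 f'_c a b (d − a/2), solve the quadratic for a:
a = d − √(d² − 2M_n/(0.85 f'_c b)) = 435 − √(435² − 2 × 198.889×10⁶/(0.85 × 41.1 × 435)) = 31.21 mm.
A_s = 0.85 f'_c a b / f_y = 0.85 × 41.1 × 31.21 × 435 / 400 = 1185.7 mm².

A_s ≈ 1190 mm²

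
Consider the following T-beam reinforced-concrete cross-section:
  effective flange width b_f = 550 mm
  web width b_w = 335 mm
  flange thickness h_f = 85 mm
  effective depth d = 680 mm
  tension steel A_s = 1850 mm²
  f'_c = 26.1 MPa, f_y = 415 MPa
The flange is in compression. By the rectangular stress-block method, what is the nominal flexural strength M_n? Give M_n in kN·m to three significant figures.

Tension: T = A_s f_y = 1850 × 415 = 767750 N.
Try a within the flange: a = T/(0.85 f'_c b_f) = 767750/(0.85 × 26.1 × 550) = 62.92 mm.
Since a = 62.92 ≤ h_f = 85 mm, the stress block lies entirely in the flange; analyse as a rectangular beam of width b_f.
M_n = T(d − a/2) = 767750 × (680 − 31.46) = 497.92 × 10⁶ N·mm.
M_n = 497.92 kN·m.

M_n ≈ 498 kN·m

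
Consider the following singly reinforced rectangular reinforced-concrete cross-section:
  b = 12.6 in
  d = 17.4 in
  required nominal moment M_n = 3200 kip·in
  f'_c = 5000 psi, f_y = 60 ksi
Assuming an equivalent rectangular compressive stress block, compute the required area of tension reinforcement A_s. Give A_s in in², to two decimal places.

From M_n = 0.85 f'_c a b (d − a/2):
a = d − √(d² − 2M_n/(0.85 f'_c b)) = 17.4 − √(17.4² − 2 × 3200/(0.85 × 5 × 12.6)) = 3.863 in.
A_s = 0.85 f'_c a b / f_y = 0.85 × 5 × 3.863 × 12.6 / 60 = 3.448 in².

A_s ≈ 3.45 in²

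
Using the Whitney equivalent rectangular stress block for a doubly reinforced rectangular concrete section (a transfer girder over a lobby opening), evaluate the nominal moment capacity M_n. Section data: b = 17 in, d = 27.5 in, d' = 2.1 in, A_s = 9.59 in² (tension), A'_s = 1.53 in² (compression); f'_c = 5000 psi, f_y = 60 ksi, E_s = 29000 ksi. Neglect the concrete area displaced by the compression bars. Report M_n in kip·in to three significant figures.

M_n ≈ 14000 kip·in

Assume both steels yield.
a = (A_s − A'_s) f_y/(0.85 f'_c b) = (9.59 − 1.53) × 60/(0.85 × 5 × 17) = 6.693 in.
c = a/β₁ = 6.693/0.8 = 8.366 in; ε'_s = 0.003(c − d')/c = 0.0022 ≥ ε_y = 0.0021, so the compression steel yields.
M_n = (A_s − A'_s) f_y (d − a/2) + A'_s f_y (d − d') = 483.6 × (27.5 − 3.3465) + 91.8 × (27.5 − 2.1) = 11680.6 + 2331.7 = 14012.3 kip·in.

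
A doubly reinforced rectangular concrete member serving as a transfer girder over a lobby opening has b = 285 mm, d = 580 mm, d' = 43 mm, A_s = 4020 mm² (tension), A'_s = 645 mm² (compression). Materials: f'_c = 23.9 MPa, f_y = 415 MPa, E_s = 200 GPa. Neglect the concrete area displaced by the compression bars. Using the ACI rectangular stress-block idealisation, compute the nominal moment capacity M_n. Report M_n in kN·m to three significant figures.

Assume both tension and compression steel yield.
Net tension couple steel: A_s − A'_s = 3375 mm².
a = (A_s − A'_s) f_y / (0.85 f'_c b) = 1400625/(0.85 × 23.9 × 285) = 241.91 mm.
c = a/β₁ = 241.91/0.85 = 284.60 mm; ε'_s = 0.003(c − d')/c = 0.0025 ≥ f_y/E_s = 0.0021, so compression steel does yield.
M_n = (A_s − A'_s) f_y (d − a/2) + A'_s f_y (d − d') = [1400625 × (580 − 120.955) + 267675 × (580 − 43)] × 10⁻⁶ = 642.95 + 143.74 = 786.69 kN·m.

M_n ≈ 787 kN·m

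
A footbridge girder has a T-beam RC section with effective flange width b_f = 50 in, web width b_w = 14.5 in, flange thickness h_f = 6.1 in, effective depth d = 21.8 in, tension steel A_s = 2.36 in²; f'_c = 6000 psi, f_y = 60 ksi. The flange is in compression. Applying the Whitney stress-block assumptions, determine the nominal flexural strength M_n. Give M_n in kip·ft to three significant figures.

M_n ≈ 254 kip·ft

Tension: T = A_s f_y = 2.36 × 60 = 141.6 kips.
Try a within the flange: a = T/(0.85 f'_c b_f) = 141.6/(0.85 × 6 × 50) = 0.555 in.
Since a = 0.555 ≤ h_f = 6.1 in, the stress block lies entirely in the flange; analyse as a rectangular beam of width b_f.
M_n = T(d − a/2) = 141.6 × (21.8 − 0.2775) = 3047.6 kip·in.
M_n = 3047.6/12 = 253.97 kip·ft.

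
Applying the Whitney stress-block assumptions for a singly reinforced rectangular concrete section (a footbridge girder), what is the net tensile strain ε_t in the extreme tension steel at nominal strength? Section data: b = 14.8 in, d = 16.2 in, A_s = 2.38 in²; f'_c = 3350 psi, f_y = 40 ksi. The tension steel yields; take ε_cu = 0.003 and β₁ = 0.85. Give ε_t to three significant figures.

a = A_s f_y/(0.85 f'_c b) = 2.259 in.
β₁ = 0.85, so c = a/β₁ = 2.259/0.85 = 2.658 in.
From the linear strain diagram with ε_cu = 0.003: ε_t = 0.003 (d − c)/c = 0.003 × (16.2 − 2.658)/2.658 = 0.0153.
Since ε_t ≥ 0.005, the section is tension-controlled.

ε_t ≈ 0.0153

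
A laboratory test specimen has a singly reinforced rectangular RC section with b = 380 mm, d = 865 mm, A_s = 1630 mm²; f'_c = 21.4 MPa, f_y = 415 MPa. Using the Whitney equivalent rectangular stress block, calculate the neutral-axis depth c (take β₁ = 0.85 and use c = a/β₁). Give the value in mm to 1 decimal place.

T = A_s f_y = 1630 × 415 = 676450 N = 676.45 kN.
Setting C = 0.85 f'_c a b equal to T: a = 676450/(0.85 × 21.4 × 380) = 97.863 mm.
With β₁ = 0.85, c = a/β₁ = 97.863/0.85 = 115.1 mm.

c ≈ 115.1 mm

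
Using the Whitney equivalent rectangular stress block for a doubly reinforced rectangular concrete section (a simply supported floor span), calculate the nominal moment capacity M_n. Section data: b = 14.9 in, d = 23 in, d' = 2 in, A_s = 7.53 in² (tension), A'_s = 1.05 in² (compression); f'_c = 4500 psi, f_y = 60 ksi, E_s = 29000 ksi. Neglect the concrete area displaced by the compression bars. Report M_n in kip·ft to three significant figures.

Assume both steels yield.
a = (A_s − A'_s) f_y/(0.85 f'_c b) = (7.53 − 1.05) × 60/(0.85 × 4.5 × 14.9) = 6.822 in.
c = a/β₁ = 6.822/0.825 = 8.269 in; ε'_s = 0.003(c − d')/c = 0.0023 ≥ ε_y = 0.0021, so the compression steel yields.
M_n = (A_s − A'_s) f_y (d − a/2) + A'_s f_y (d − d') = 388.8 × (23 − 3.411) + 63 × (23 − 2) = 7616.2 + 1323.0 = 8939.2 kip·in = 8939.2/12 = 744.93 kip·ft.

M_n ≈ 745 kip·ft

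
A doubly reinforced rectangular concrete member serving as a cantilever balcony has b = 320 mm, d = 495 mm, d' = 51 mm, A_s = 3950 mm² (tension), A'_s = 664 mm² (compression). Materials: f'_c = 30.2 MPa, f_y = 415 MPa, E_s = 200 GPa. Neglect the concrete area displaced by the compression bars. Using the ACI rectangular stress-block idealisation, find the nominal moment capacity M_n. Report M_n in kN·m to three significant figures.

M_n ≈ 684 kN·m

Assume both tension and compression steel yield.
Net tension couple steel: A_s − A'_s = 3286 mm².
a = (A_s − A'_s) f_y / (0.85 f'_c b) = 1363690/(0.85 × 30.2 × 320) = 166.01 mm.
c = a/β₁ = 166.01/0.834 = 199.05 mm; ε'_s = 0.003(c − d')/c = 0.0022 ≥ f_y/E_s = 0.0021, so compression steel does yield.
M_n = (A_s − A'_s) f_y (d − a/2) + A'_s f_y (d − d') = [1363690 × (495 − 83.005) + 275560 × (495 − 51)] × 10⁻⁶ = 561.83 + 122.35 = 684.18 kN·m.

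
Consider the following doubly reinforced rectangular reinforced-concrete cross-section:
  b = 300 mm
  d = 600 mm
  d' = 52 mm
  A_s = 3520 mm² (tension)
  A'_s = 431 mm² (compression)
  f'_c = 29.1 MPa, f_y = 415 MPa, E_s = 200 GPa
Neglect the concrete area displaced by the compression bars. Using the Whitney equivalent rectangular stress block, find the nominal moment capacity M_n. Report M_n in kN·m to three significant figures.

M_n ≈ 756 kN·m

Assume both tension and compression steel yield.
Net tension couple steel: A_s − A'_s = 3089 mm².
a = (A_s − A'_s) f_y / (0.85 f'_c b) = 1281935/(0.85 × 29.1 × 300) = 172.76 mm.
c = a/β₁ = 172.76/0.842 = 205.18 mm; ε'_s = 0.003(c − d')/c = 0.0022 ≥ f_y/E_s = 0.0021, so compression steel does yield.
M_n = (A_s − A'_s) f_y (d − a/2) + A'_s f_y (d − d') = [1281935 × (600 − 86.38) + 178865 × (600 − 52)] × 10⁻⁶ = 658.43 + 98.02 = 756.45 kN·m.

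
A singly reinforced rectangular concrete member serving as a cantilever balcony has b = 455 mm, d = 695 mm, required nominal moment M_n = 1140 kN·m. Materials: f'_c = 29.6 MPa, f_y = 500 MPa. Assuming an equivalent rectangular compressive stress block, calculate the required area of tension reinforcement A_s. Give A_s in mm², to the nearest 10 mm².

A_s ≈ 3710 mm²

With M_n = 0.85 f'_c a b (d − a/2), solve the quadratic for a:
a = d − √(d² − 2M_n/(0.85 f'_c b)) = 695 − √(695² − 2 × 1140×10⁶/(0.85 × 29.6 × 455)) = 162.21 mm.
A_s = 0.85 f'_c a b / f_y = 0.85 × 29.6 × 162.21 × 455 / 500 = 3713.9 mm².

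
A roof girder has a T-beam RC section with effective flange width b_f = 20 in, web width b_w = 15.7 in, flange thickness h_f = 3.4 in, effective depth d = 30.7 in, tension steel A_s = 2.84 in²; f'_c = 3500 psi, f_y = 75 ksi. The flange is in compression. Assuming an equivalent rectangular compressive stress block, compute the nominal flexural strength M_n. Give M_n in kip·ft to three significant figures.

Tension: T = A_s f_y = 2.84 × 75 = 213 kips.
Try a within the flange: a = T/(0.85 f'_c b_f) = 213/(0.85 × 3.5 × 20) = 3.580 in.
a = 3.580 > h_f = 3.4 in: the block extends into the web. Split into flange-overhang and web parts.
C_f = 0.85 f'_c (b_f − b_w) h_f = 0.85 × 3.5 × (20 − 15.7) × 3.4 = 43.5 kips.
Remaining web compression depth: a_w = (T − C_f)/(0.85 f'_c b_w) = (213 − 43.5)/(0.85 × 3.5 × 15.7) = 3.629 in.
M_n = C_f(d − h_f/2) + (T − C_f)(d − a_w/2) = 43.5 × (30.7 − 1.7) + 169.5 × (30.7 − 1.8145) = 1261.5 + 4896.1 = 6157.6 kip·in.
M_n = 6157.6/12 = 513.13 kip·ft.

M_n ≈ 513 kip·ft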